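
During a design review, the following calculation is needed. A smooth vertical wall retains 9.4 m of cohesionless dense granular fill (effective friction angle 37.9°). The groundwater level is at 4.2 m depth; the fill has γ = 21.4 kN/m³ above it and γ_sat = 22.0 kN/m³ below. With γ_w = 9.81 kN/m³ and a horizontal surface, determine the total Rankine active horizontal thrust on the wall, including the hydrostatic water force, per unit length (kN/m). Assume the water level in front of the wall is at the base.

K_a = tan²(45° − φ/2) = 0.2389.
γ' = 22.0 − 9.81 = 12.19 kN/m³. Depth below WT = 5.2 m.
σ'_h at WT = K_a γ d_w = 21.48 kPa; at base = 21.48 + K_a γ' × 5.2 = 36.62 kPa.
P₁ (0–4.2 m) = ½×21.48×4.2 = 45.10. P₂ (4.2–9.4 m) = ½(21.48+36.62)×5.2 = 151.1.
P_w = ½ γ_w h₂² = 0.5×9.81×5.2² = 132.6. Total = 45.10+151.1+132.6 = 328.8 kN/m.

329 kN/m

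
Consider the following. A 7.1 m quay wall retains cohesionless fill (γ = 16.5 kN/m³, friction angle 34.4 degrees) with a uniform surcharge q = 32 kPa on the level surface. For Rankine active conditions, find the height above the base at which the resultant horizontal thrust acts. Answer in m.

2.78 m

K_a = 0.2780.
Triangular part P₁ = ½K_aγH² = 115.6 at H/3 = 2.367 m; rectangular part P₂ = K_a q H = 63.16 at H/2 = 3.550 m.
ȳ = (P₁·2.367 + P₂·3.550)/(P₁+P₂) = 2.785 m.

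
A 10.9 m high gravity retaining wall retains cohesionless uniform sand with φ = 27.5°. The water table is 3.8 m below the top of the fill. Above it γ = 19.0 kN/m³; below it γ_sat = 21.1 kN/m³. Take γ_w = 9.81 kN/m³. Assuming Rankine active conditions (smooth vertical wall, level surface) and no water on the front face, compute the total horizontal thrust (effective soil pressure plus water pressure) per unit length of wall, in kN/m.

591 kN/m

K_a = tan²(45° − φ/2) = 0.3682.
γ' = 21.1 − 9.81 = 11.29 kN/m³. Depth below WT = 7.1 m.
σ'_h at WT = K_a γ d_w = 26.59 kPa; at base = 26.59 + K_a γ' × 7.1 = 56.10 kPa.
P₁ (0–3.8 m) = ½×26.59×3.8 = 50.51. P₂ (3.8–10.9 m) = ½(26.59+56.10)×7.1 = 293.5.
P_w = ½ γ_w h₂² = 0.5×9.81×7.1² = 247.3. Total = 50.51+293.5+247.3 = 591.3 kN/m.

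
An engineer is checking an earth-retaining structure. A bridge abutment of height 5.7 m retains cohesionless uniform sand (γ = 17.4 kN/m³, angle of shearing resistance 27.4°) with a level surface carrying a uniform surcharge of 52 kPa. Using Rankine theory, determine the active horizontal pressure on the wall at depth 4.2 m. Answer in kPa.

46.2 kPa

K_a = (1 − sin φ)/(1 + sin φ) = 0.3697.
σ_v = γz + q = 17.4 × 4.2 + 52 = 125.1 kPa.
σ_h = K_a σ_v = 0.3697 × 125.1 = 46.24 kPa.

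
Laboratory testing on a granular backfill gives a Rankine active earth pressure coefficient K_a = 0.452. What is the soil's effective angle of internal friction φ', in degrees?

K_a = tan²(45° − φ/2) ⇒ 45° − φ/2 = arctan(√0.452) = 33.91°.
φ = 2(45° − 33.91°) = 22.17°.

22.2°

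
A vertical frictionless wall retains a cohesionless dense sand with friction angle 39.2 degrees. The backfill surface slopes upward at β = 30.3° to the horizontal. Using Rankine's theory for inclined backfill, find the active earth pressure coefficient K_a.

0.335

K_a = cos β · (cos β − √(cos²β − cos²φ)) / (cos β + √(cos²β − cos²φ)).
cos β = 0.8634, cos φ = 0.7749, √(cos²β − cos²φ) = 0.3807.
K_a = 0.8634 × (0.8634 − 0.3807)/(0.8634 + 0.3807) = 0.3350.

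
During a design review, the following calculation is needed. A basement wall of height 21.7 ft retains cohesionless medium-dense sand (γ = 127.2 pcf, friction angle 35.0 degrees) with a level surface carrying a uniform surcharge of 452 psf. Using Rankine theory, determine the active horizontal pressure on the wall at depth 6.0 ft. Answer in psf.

329 psf

K_a = (1 − sin φ)/(1 + sin φ) = 0.2710.
σ_v = γz + q = 127.2 × 6.0 + 452 = 1215 psf.
σ_h = K_a σ_v = 0.2710 × 1215 = 329.3 psf.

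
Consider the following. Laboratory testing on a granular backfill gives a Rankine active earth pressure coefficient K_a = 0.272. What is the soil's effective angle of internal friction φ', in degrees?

K_a = tan²(45° − φ/2) ⇒ 45° − φ/2 = arctan(√0.272) = 27.54°.
φ = 2(45° − 27.54°) = 34.91°.

34.9°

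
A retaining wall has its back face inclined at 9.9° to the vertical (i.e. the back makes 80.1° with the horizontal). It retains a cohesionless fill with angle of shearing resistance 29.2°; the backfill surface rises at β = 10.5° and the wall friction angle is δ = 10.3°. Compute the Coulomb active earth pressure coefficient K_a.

K_a = sin²(α+φ) / [sin²α · sin(α−δ) · (1 + √{sin(φ+δ)sin(φ−β) / (sin(α−δ)sin(α+β))})²].
With α = 80.1°, φ = 29.2°, δ = 10.3°, β = 10.5°: K_a = 0.4550.

0.455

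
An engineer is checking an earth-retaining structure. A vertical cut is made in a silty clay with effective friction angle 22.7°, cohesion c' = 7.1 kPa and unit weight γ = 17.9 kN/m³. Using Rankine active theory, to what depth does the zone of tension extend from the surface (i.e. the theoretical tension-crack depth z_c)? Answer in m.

1.19 m

K_a = tan²(45° − 22.7°/2) = 0.4431; √K_a = 0.6657.
The active pressure is zero where K_a γ z = 2c√K_a, so z_c = 2c/(γ√K_a) = 2×7.1/(17.9×0.6657) = 1.192 m.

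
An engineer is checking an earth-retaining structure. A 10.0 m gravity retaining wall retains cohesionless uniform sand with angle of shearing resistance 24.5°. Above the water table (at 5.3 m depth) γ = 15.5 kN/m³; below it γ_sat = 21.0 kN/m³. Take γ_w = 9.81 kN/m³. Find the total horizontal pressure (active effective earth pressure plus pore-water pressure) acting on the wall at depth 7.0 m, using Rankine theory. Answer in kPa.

58.5 kPa

K_a = (1 − sin φ)/(1 + sin φ) = 0.4137.
γ' = 21.0 − 9.81 = 11.19 kN/m³.
Effective vertical stress at 7.0 m: σ'_v = 15.5×5.3 + 11.19×1.70 = 101.2 kPa.
σ'_h = K_a σ'_v = 0.4137 × 101.2 = 41.86 kPa; u = γ_w × 1.70 = 16.68 kPa.
Total σ_h = 41.86 + 16.68 = 58.54 kPa.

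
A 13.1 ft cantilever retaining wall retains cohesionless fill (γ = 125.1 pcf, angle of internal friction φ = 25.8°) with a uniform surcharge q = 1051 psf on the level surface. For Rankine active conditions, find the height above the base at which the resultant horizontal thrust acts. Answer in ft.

5.59 ft

K_a = 0.3935.
Triangular part P₁ = ½K_aγH² = 4224 at H/3 = 4.367 ft; rectangular part P₂ = K_a q H = 5418 at H/2 = 6.550 ft.
ȳ = (P₁·4.367 + P₂·6.550)/(P₁+P₂) = 5.594 ft.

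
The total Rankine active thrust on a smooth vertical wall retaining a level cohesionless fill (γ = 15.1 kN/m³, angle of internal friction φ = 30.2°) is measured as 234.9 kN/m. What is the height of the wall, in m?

K_a = 0.3307. P_a = ½ K_a γ H² ⇒ H = √(2P_a/(K_a γ)).
H = √(2×234.9/(0.3307×15.1)) = 9.700 m.

9.70 m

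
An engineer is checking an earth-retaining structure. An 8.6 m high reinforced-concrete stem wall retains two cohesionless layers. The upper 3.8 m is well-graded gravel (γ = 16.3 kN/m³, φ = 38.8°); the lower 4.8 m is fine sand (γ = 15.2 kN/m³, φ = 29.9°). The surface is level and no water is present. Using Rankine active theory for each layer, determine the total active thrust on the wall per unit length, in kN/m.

185 kN/m

K_a1 = tan²(45°−38.8°/2) = 0.2296; K_a2 = tan²(45°−29.9°/2) = 0.3347.
Layer 1: σ at base = K_a1 γ₁ h₁ = 14.22 kPa; P₁ = ½×14.22×3.8 = 27.02.
Layer 2: σ_v at top = γ₁h₁ = 61.94; σ_h top = K_a2×61.94 = 20.73; σ_h base = K_a2×(61.94+15.2×4.8) = 45.15.
P₂ = ½(20.73+45.15)×4.8 = 158.1. Total P_a = 27.02+158.1 = 185.1 kN/m.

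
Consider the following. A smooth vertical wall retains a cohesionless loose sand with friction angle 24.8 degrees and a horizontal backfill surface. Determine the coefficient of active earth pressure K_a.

K_a = (1 − sin φ)/(1 + sin φ) = (1 − sin 24.8°)/(1 + sin 24.8°) = 0.4090.

0.409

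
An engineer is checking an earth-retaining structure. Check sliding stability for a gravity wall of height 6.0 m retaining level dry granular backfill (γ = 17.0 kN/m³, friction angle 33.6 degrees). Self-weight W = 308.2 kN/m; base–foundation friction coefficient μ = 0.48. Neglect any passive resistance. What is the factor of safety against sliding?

1.68

K_a = tan²(45° − 33.6°/2) = 0.2875.
P_a = ½K_aγH² = 0.5×0.2875×17.0×6.0² = 87.98 kN/m, acting at H/3 = 2.000 m above the base.
FS_sliding = μW / P_a = 0.48×308.2 / 87.98 = 1.682.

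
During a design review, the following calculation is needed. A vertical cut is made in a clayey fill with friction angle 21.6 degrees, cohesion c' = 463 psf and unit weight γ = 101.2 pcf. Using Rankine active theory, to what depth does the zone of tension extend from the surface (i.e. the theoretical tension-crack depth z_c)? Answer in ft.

K_a = tan²(45° − 21.6°/2) = 0.4619; √K_a = 0.6796.
The active pressure is zero where K_a γ z = 2c√K_a, so z_c = 2c/(γ√K_a) = 2×463/(101.2×0.6796) = 13.46 ft.

13.5 ft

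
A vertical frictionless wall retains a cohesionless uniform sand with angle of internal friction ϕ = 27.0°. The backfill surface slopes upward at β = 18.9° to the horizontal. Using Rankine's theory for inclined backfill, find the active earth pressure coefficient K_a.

0.470

K_a = cos β · (cos β − √(cos²β − cos²φ)) / (cos β + √(cos²β − cos²φ)).
cos β = 0.9461, cos φ = 0.8910, √(cos²β − cos²φ) = 0.3181.
K_a = 0.9461 × (0.9461 − 0.3181)/(0.9461 + 0.3181) = 0.4700.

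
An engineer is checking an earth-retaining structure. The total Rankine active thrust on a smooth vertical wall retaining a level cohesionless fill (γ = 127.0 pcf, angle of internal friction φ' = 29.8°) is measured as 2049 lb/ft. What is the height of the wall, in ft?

9.80 ft

K_a = 0.3360. P_a = ½ K_a γ H² ⇒ H = √(2P_a/(K_a γ)).
H = √(2×2049/(0.3360×127.0)) = 9.799 ft.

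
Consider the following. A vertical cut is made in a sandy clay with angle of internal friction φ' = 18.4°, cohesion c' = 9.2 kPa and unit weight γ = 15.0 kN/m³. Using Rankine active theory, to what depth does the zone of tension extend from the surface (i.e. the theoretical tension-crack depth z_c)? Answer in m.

K_a = tan²(45° − 18.4°/2) = 0.5202; √K_a = 0.7212.
The active pressure is zero where K_a γ z = 2c√K_a, so z_c = 2c/(γ√K_a) = 2×9.2/(15.0×0.7212) = 1.701 m.

1.70 m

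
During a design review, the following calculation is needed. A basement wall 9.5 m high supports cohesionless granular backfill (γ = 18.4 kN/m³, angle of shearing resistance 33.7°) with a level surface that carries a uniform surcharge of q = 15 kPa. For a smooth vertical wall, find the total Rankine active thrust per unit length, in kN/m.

K_a = tan²(45° − φ/2) = 0.2863.
Soil triangle: ½ K_a γ H² = 0.5×0.2863×18.4×9.5² = 237.7 kN/m.
Surcharge rectangle: K_a q H = 0.2863×15×9.5 = 40.80 kN/m.
Total = 237.7 + 40.80 = 278.5 kN/m.

279 kN/m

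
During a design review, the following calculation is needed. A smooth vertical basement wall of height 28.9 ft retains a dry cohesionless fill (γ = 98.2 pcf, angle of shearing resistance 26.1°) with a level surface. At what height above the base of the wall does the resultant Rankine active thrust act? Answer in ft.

K_a = 0.3889.
The pressure distribution is triangular, so the resultant acts at H/3 above the base = 28.9/3 = 9.633 ft.

9.63 ft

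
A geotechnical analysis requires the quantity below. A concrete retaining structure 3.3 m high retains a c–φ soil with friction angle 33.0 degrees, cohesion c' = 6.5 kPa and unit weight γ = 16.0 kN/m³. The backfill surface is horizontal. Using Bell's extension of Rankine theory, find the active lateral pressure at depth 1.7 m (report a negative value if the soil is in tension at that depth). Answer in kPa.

K_a = (1 − sin φ)/(1 + sin φ) = 0.2948.
σ_a = K_a γ z − 2c√K_a = 0.2948×16.0×1.7 − 2×6.5×0.5430 = 0.9602 kPa.

0.960 kPa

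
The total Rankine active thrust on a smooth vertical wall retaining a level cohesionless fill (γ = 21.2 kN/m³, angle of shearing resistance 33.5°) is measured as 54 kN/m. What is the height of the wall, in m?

K_a = 0.2887. P_a = ½ K_a γ H² ⇒ H = √(2P_a/(K_a γ)).
H = √(2×54/(0.2887×21.2)) = 4.201 m.

4.20 m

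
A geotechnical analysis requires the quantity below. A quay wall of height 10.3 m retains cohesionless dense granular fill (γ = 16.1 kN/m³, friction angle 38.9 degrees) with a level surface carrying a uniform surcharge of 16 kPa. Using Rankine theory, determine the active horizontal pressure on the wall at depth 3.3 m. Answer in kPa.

K_a = (1 − sin φ)/(1 + sin φ) = 0.2285.
σ_v = γz + q = 16.1 × 3.3 + 16 = 69.13 kPa.
σ_h = K_a σ_v = 0.2285 × 69.13 = 15.80 kPa.

15.8 kPa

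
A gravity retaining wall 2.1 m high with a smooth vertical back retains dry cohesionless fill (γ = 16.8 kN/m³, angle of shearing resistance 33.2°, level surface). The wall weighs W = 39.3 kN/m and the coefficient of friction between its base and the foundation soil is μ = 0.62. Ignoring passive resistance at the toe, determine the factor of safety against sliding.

K_a = tan²(45° − 33.2°/2) = 0.2924.
P_a = ½K_aγH² = 0.5×0.2924×16.8×2.1² = 10.83 kN/m, acting at H/3 = 0.7000 m above the base.
FS_sliding = μW / P_a = 0.62×39.3 / 10.83 = 2.250.

2.25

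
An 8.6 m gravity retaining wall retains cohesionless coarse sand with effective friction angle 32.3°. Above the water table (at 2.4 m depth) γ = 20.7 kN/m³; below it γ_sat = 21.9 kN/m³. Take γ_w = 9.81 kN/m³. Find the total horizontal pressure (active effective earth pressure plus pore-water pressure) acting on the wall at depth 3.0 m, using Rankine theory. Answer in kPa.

K_a = (1 − sin φ)/(1 + sin φ) = 0.3035.
γ' = 21.9 − 9.81 = 12.09 kN/m³.
Effective vertical stress at 3.0 m: σ'_v = 20.7×2.4 + 12.09×0.600 = 56.93 kPa.
σ'_h = K_a σ'_v = 0.3035 × 56.93 = 17.28 kPa; u = γ_w × 0.600 = 5.886 kPa.
Total σ_h = 17.28 + 5.886 = 23.16 kPa.

23.2 kPa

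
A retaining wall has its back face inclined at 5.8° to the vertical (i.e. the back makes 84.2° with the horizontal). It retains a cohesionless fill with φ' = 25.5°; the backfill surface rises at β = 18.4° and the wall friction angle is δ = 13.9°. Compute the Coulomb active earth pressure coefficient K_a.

0.570

K_a = sin²(α+φ) / [sin²α · sin(α−δ) · (1 + √{sin(φ+δ)sin(φ−β) / (sin(α−δ)sin(α+β))})²].
With α = 84.2°, φ = 25.5°, δ = 13.9°, β = 18.4°: K_a = 0.5696.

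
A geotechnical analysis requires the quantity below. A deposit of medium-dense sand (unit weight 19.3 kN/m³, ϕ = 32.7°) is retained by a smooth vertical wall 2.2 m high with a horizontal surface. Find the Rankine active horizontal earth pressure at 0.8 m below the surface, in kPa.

4.61 kPa

K_a = (1 − sin φ)/(1 + sin φ) = 0.2985.
σ_h = K_a γ z = 0.2985 × 19.3 × 0.8 = 4.609 kPa.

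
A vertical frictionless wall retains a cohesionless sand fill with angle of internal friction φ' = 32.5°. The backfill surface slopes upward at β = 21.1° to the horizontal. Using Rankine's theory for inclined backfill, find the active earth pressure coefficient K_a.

0.374

K_a = cos β · (cos β − √(cos²β − cos²φ)) / (cos β + √(cos²β − cos²φ)).
cos β = 0.9330, cos φ = 0.8434, √(cos²β − cos²φ) = 0.3989.
K_a = 0.9330 × (0.9330 − 0.3989)/(0.9330 + 0.3989) = 0.3741.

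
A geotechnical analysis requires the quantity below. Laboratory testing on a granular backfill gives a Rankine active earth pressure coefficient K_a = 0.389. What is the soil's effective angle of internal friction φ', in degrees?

26.1°

K_a = tan²(45° − φ/2) ⇒ 45° − φ/2 = arctan(√0.389) = 31.95°.
φ = 2(45° − 31.95°) = 26.10°.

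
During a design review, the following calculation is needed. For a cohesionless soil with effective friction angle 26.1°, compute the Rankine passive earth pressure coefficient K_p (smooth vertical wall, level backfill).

2.57

K_p = (1 + sin φ)/(1 − sin φ) = tan²(45° + 26.1°/2) = 2.571.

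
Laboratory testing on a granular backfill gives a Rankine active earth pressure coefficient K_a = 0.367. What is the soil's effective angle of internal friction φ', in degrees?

27.6°

K_a = tan²(45° − φ/2) ⇒ 45° − φ/2 = arctan(√0.367) = 31.21°.
φ = 2(45° − 31.21°) = 27.58°.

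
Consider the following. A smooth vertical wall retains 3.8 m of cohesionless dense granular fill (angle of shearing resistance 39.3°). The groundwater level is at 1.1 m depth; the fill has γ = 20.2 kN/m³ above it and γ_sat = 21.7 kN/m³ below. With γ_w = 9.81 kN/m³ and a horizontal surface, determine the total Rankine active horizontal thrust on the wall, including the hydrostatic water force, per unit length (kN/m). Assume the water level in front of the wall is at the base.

K_a = tan²(45° − φ/2) = 0.2245.
γ' = 21.7 − 9.81 = 11.89 kN/m³. Depth below WT = 2.7 m.
σ'_h at WT = K_a γ d_w = 4.987 kPa; at base = 4.987 + K_a γ' × 2.7 = 12.19 kPa.
P₁ (0–1.1 m) = ½×4.987×1.1 = 2.743. P₂ (1.1–3.8 m) = ½(4.987+12.19)×2.7 = 23.19.
P_w = ½ γ_w h₂² = 0.5×9.81×2.7² = 35.76. Total = 2.743+23.19+35.76 = 61.69 kN/m.

61.7 kN/m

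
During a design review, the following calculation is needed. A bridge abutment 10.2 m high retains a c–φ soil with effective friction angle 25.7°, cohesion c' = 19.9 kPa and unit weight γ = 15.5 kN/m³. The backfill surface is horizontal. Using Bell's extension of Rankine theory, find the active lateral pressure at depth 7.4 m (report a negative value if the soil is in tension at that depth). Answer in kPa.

20.3 kPa

K_a = (1 − sin φ)/(1 + sin φ) = 0.3950.
σ_a = K_a γ z − 2c√K_a = 0.3950×15.5×7.4 − 2×19.9×0.6285 = 20.30 kPa.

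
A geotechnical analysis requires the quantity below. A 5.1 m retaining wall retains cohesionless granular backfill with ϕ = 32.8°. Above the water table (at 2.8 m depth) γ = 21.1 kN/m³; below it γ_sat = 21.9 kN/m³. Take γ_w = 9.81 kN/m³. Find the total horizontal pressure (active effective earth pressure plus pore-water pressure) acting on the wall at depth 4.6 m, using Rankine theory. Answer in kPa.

41.7 kPa

K_a = (1 − sin φ)/(1 + sin φ) = 0.2973.
γ' = 21.9 − 9.81 = 12.09 kN/m³.
Effective vertical stress at 4.6 m: σ'_v = 21.1×2.8 + 12.09×1.80 = 80.84 kPa.
σ'_h = K_a σ'_v = 0.2973 × 80.84 = 24.03 kPa; u = γ_w × 1.80 = 17.66 kPa.
Total σ_h = 24.03 + 17.66 = 41.69 kPa.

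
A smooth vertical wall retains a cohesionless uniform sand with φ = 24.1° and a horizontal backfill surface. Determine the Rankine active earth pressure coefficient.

K_a = (1 − sin φ)/(1 + sin φ) = (1 − sin 24.1°)/(1 + sin 24.1°) = 0.4201.

0.420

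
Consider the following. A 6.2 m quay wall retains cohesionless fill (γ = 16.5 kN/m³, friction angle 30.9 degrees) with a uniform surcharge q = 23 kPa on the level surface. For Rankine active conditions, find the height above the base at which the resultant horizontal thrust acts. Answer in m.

2.39 m

K_a = 0.3214.
Triangular part P₁ = ½K_aγH² = 101.9 at H/3 = 2.067 m; rectangular part P₂ = K_a q H = 45.83 at H/2 = 3.100 m.
ȳ = (P₁·2.067 + P₂·3.100)/(P₁+P₂) = 2.387 m.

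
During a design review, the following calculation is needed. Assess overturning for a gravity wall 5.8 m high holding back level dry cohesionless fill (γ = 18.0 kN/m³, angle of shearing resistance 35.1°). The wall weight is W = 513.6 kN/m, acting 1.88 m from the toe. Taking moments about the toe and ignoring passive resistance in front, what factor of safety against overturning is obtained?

K_a = tan²(45° − 35.1°/2) = 0.2698.
P_a = ½K_aγH² = 0.5×0.2698×18.0×5.8² = 81.70 kN/m, acting at H/3 = 1.933 m above the base.
Overturning moment M_o = P_a × H/3 = 81.70 × 1.933 = 157.9.
Resisting moment M_r = W × 1.88 = 513.6 × 1.88 = 965.6.
FS_overturning = M_r/M_o = 965.6/157.9 = 6.113.

6.11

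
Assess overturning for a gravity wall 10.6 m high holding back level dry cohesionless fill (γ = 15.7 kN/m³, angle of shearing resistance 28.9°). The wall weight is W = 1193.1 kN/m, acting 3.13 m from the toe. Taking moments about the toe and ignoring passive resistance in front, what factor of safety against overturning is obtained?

3.44

K_a = tan²(45° − 28.9°/2) = 0.3484.
P_a = ½K_aγH² = 0.5×0.3484×15.7×10.6² = 307.3 kN/m, acting at H/3 = 3.533 m above the base.
Overturning moment M_o = P_a × H/3 = 307.3 × 3.533 = 1086.
Resisting moment M_r = W × 3.13 = 1193.1 × 3.13 = 3734.
FS_overturning = M_r/M_o = 3734/1086 = 3.440.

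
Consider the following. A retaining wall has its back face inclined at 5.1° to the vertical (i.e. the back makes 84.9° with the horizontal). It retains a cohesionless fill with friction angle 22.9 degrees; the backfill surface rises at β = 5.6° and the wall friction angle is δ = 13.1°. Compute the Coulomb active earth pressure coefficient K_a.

K_a = sin²(α+φ) / [sin²α · sin(α−δ) · (1 + √{sin(φ+δ)sin(φ−β) / (sin(α−δ)sin(α+β))})²].
With α = 84.9°, φ = 22.9°, δ = 13.1°, β = 5.6°: K_a = 0.4711.

0.471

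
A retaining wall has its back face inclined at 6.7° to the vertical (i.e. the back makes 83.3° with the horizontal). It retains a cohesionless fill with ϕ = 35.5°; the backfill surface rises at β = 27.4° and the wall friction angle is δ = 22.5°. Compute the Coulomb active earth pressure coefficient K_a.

K_a = sin²(α+φ) / [sin²α · sin(α−δ) · (1 + √{sin(φ+δ)sin(φ−β) / (sin(α−δ)sin(α+β))})²].
With α = 83.3°, φ = 35.5°, δ = 22.5°, β = 27.4°: K_a = 0.4666.

0.467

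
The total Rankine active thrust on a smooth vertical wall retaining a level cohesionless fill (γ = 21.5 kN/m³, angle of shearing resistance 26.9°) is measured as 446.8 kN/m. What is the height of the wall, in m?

10.5 m

K_a = 0.3770. P_a = ½ K_a γ H² ⇒ H = √(2P_a/(K_a γ)).
H = √(2×446.8/(0.3770×21.5)) = 10.50 m.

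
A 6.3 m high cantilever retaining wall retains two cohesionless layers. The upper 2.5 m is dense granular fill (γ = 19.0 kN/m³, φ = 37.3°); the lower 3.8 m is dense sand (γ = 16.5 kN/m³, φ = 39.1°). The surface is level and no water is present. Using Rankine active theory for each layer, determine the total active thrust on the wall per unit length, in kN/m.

82.4 kN/m

K_a1 = tan²(45°−37.3°/2) = 0.2453; K_a2 = tan²(45°−39.1°/2) = 0.2265.
Layer 1: σ at base = K_a1 γ₁ h₁ = 11.65 kPa; P₁ = ½×11.65×2.5 = 14.57.
Layer 2: σ_v at top = γ₁h₁ = 47.50; σ_h top = K_a2×47.50 = 10.76; σ_h base = K_a2×(47.50+16.5×3.8) = 24.96.
P₂ = ½(10.76+24.96)×3.8 = 67.86. Total P_a = 14.57+67.86 = 82.43 kN/m.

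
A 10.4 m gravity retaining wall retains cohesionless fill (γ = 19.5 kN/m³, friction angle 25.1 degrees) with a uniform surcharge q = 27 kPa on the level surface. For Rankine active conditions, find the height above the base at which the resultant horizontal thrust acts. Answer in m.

3.83 m

K_a = 0.4043.
Triangular part P₁ = ½K_aγH² = 426.4 at H/3 = 3.467 m; rectangular part P₂ = K_a q H = 113.5 at H/2 = 5.200 m.
ȳ = (P₁·3.467 + P₂·5.200)/(P₁+P₂) = 3.831 m.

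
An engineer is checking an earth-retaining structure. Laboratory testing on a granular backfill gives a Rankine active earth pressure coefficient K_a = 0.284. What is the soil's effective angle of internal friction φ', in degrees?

K_a = tan²(45° − φ/2) ⇒ 45° − φ/2 = arctan(√0.284) = 28.05°.
φ = 2(45° − 28.05°) = 33.89°.

33.9°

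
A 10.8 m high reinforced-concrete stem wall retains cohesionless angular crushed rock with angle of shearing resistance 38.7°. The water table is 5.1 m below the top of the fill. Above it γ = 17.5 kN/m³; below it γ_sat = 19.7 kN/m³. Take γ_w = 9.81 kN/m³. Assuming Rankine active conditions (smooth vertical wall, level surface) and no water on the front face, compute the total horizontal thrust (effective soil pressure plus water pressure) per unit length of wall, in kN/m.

366 kN/m

K_a = tan²(45° − φ/2) = 0.2306.
γ' = 19.7 − 9.81 = 9.890 kN/m³. Depth below WT = 5.7 m.
σ'_h at WT = K_a γ d_w = 20.58 kPa; at base = 20.58 + K_a γ' × 5.7 = 33.58 kPa.
P₁ (0–5.1 m) = ½×20.58×5.1 = 52.48. P₂ (5.1–10.8 m) = ½(20.58+33.58)×5.7 = 154.4.
P_w = ½ γ_w h₂² = 0.5×9.81×5.7² = 159.4. Total = 52.48+154.4+159.4 = 366.2 kN/m.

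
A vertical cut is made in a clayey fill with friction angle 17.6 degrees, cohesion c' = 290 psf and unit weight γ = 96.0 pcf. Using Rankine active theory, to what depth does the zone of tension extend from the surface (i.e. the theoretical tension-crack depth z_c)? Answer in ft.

8.25 ft

K_a = tan²(45° − 17.6°/2) = 0.5357; √K_a = 0.7319.
The active pressure is zero where K_a γ z = 2c√K_a, so z_c = 2c/(γ√K_a) = 2×290/(96.0×0.7319) = 8.255 ft.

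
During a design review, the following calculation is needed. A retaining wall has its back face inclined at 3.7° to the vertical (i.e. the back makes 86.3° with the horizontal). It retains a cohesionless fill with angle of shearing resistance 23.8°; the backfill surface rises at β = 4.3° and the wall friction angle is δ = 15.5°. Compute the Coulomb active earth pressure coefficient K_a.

K_a = sin²(α+φ) / [sin²α · sin(α−δ) · (1 + √{sin(φ+δ)sin(φ−β) / (sin(α−δ)sin(α+β))})²].
With α = 86.3°, φ = 23.8°, δ = 15.5°, β = 4.3°: K_a = 0.4321.

0.432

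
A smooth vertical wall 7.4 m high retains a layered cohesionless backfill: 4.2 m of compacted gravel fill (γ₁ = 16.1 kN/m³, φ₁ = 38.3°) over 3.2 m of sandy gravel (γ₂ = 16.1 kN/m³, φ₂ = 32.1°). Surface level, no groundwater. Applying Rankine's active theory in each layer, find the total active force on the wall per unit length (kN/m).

125 kN/m

K_a1 = tan²(45°−38.3°/2) = 0.2347; K_a2 = tan²(45°−32.1°/2) = 0.3060.
Layer 1: σ at base = K_a1 γ₁ h₁ = 15.87 kPa; P₁ = ½×15.87×4.2 = 33.33.
Layer 2: σ_v at top = γ₁h₁ = 67.62; σ_h top = K_a2×67.62 = 20.69; σ_h base = K_a2×(67.62+16.1×3.2) = 36.46.
P₂ = ½(20.69+36.46)×3.2 = 91.44. Total P_a = 33.33+91.44 = 124.8 kN/m.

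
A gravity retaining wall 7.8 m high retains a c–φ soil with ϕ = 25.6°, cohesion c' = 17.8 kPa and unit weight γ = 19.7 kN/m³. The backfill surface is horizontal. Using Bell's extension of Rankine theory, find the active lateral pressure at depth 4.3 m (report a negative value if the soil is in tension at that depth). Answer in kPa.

K_a = (1 − sin φ)/(1 + sin φ) = 0.3966.
σ_a = K_a γ z − 2c√K_a = 0.3966×19.7×4.3 − 2×17.8×0.6297 = 11.17 kPa.

11.2 kPa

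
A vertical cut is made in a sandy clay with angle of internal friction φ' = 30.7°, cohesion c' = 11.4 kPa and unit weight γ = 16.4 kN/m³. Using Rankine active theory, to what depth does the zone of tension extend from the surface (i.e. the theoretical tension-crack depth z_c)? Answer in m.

2.44 m

K_a = tan²(45° − 30.7°/2) = 0.3240; √K_a = 0.5692.
The active pressure is zero where K_a γ z = 2c√K_a, so z_c = 2c/(γ√K_a) = 2×11.4/(16.4×0.5692) = 2.442 m.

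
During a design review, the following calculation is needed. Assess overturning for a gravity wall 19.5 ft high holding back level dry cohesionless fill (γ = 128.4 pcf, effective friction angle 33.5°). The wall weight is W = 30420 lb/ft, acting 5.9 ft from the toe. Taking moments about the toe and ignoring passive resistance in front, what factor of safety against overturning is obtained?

K_a = tan²(45° − 33.5°/2) = 0.2887.
P_a = ½K_aγH² = 0.5×0.2887×128.4×19.5² = 7048 lb/ft, acting at H/3 = 6.500 ft above the base.
Overturning moment M_o = P_a × H/3 = 7048 × 6.500 = 45810.
Resisting moment M_r = W × 5.9 = 30420 × 5.9 = 179500.
FS_overturning = M_r/M_o = 179500/45810 = 3.918.

3.92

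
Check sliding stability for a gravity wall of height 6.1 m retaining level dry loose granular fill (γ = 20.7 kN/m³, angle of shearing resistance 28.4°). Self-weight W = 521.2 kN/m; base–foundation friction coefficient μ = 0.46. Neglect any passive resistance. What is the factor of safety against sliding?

K_a = tan²(45° − 28.4°/2) = 0.3554.
P_a = ½K_aγH² = 0.5×0.3554×20.7×6.1² = 136.9 kN/m, acting at H/3 = 2.033 m above the base.
FS_sliding = μW / P_a = 0.46×521.2 / 136.9 = 1.752.

1.75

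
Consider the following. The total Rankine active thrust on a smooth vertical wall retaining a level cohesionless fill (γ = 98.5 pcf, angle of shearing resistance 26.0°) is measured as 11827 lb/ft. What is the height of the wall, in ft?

24.8 ft

K_a = 0.3905. P_a = ½ K_a γ H² ⇒ H = √(2P_a/(K_a γ)).
H = √(2×11827/(0.3905×98.5)) = 24.80 ft.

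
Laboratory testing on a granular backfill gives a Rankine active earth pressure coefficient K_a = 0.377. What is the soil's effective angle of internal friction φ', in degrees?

K_a = tan²(45° − φ/2) ⇒ 45° − φ/2 = arctan(√0.377) = 31.55°.
φ = 2(45° − 31.55°) = 26.90°.

26.9°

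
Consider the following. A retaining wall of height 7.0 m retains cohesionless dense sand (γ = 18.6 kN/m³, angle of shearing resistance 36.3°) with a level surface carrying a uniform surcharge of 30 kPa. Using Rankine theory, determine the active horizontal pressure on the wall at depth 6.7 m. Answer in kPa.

K_a = (1 − sin φ)/(1 + sin φ) = 0.2563.
σ_v = γz + q = 18.6 × 6.7 + 30 = 154.6 kPa.
σ_h = K_a σ_v = 0.2563 × 154.6 = 39.62 kPa.

39.6 kPa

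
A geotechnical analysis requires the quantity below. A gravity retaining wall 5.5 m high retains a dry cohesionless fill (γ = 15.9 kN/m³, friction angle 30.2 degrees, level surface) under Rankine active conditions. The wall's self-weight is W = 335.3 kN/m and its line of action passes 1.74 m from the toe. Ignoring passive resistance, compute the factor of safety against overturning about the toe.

4.00

K_a = tan²(45° − 30.2°/2) = 0.3307.
P_a = ½K_aγH² = 0.5×0.3307×15.9×5.5² = 79.52 kN/m, acting at H/3 = 1.833 m above the base.
Overturning moment M_o = P_a × H/3 = 79.52 × 1.833 = 145.8.
Resisting moment M_r = W × 1.74 = 335.3 × 1.74 = 583.4.
FS_overturning = M_r/M_o = 583.4/145.8 = 4.002.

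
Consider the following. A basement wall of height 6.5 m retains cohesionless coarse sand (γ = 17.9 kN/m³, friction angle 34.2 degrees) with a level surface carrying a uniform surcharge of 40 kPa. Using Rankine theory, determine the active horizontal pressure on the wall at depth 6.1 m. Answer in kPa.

K_a = (1 − sin φ)/(1 + sin φ) = 0.2803.
σ_v = γz + q = 17.9 × 6.1 + 40 = 149.2 kPa.
σ_h = K_a σ_v = 0.2803 × 149.2 = 41.82 kPa.

41.8 kPa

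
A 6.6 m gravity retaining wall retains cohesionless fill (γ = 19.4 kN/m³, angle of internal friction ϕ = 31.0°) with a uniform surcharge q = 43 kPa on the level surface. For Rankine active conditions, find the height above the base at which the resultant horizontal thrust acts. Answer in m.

K_a = 0.3201.
Triangular part P₁ = ½K_aγH² = 135.3 at H/3 = 2.200 m; rectangular part P₂ = K_a q H = 90.84 at H/2 = 3.300 m.
ȳ = (P₁·2.200 + P₂·3.300)/(P₁+P₂) = 2.642 m.

2.64 m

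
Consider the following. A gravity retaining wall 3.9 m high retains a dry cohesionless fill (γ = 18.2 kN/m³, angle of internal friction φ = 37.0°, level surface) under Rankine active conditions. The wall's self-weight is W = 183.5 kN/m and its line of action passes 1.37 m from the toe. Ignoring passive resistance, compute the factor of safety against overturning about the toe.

5.62

K_a = tan²(45° − 37.0°/2) = 0.2486.
P_a = ½K_aγH² = 0.5×0.2486×18.2×3.9² = 34.41 kN/m, acting at H/3 = 1.300 m above the base.
Overturning moment M_o = P_a × H/3 = 34.41 × 1.300 = 44.73.
Resisting moment M_r = W × 1.37 = 183.5 × 1.37 = 251.4.
FS_overturning = M_r/M_o = 251.4/44.73 = 5.620.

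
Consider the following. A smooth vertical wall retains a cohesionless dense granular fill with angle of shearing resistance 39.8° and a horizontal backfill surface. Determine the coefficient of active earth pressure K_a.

K_a = tan²(45° − φ/2) = tan²(25.10°) = 0.2194.

0.219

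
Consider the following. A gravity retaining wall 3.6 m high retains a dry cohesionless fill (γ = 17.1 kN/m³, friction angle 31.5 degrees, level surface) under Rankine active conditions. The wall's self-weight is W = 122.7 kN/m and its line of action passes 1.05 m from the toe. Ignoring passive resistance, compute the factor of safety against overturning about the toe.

K_a = tan²(45° − 31.5°/2) = 0.3136.
P_a = ½K_aγH² = 0.5×0.3136×17.1×3.6² = 34.75 kN/m, acting at H/3 = 1.200 m above the base.
Overturning moment M_o = P_a × H/3 = 34.75 × 1.200 = 41.70.
Resisting moment M_r = W × 1.05 = 122.7 × 1.05 = 128.8.
FS_overturning = M_r/M_o = 128.8/41.70 = 3.089.

3.09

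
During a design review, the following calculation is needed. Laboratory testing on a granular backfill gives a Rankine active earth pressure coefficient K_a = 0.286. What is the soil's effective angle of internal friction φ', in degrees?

33.7°

K_a = tan²(45° − φ/2) ⇒ 45° − φ/2 = arctan(√0.286) = 28.14°.
φ = 2(45° − 28.14°) = 33.73°.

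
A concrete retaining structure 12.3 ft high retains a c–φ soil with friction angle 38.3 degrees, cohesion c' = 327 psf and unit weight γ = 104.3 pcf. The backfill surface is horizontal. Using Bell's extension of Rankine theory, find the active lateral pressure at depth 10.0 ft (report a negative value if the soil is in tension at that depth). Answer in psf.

-72.0 psf

K_a = (1 − sin φ)/(1 + sin φ) = 0.2347.
σ_a = K_a γ z − 2c√K_a = 0.2347×104.3×10.0 − 2×327×0.4845 = -72.03 psf.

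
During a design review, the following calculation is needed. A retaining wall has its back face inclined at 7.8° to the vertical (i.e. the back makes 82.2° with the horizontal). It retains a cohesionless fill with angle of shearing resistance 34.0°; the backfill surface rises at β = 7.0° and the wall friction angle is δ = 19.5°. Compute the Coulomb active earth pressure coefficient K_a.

K_a = sin²(α+φ) / [sin²α · sin(α−δ) · (1 + √{sin(φ+δ)sin(φ−β) / (sin(α−δ)sin(α+β))})²].
With α = 82.2°, φ = 34.0°, δ = 19.5°, β = 7.0°: K_a = 0.3428.

0.343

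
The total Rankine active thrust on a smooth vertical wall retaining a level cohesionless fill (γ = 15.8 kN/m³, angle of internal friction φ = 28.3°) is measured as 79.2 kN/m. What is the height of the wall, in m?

K_a = 0.3568. P_a = ½ K_a γ H² ⇒ H = √(2P_a/(K_a γ)).
H = √(2×79.2/(0.3568×15.8)) = 5.301 m.

5.30 m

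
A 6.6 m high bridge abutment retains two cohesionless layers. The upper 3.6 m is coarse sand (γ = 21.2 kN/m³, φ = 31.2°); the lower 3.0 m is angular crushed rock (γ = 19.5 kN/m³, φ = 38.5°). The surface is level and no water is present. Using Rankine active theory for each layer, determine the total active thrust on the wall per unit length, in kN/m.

117 kN/m

K_a1 = tan²(45°−31.2°/2) = 0.3175; K_a2 = tan²(45°−38.5°/2) = 0.2327.
Layer 1: σ at base = K_a1 γ₁ h₁ = 24.23 kPa; P₁ = ½×24.23×3.6 = 43.62.
Layer 2: σ_v at top = γ₁h₁ = 76.32; σ_h top = K_a2×76.32 = 17.76; σ_h base = K_a2×(76.32+19.5×3.0) = 31.37.
P₂ = ½(17.76+31.37)×3.0 = 73.68. Total P_a = 43.62+73.68 = 117.3 kN/m.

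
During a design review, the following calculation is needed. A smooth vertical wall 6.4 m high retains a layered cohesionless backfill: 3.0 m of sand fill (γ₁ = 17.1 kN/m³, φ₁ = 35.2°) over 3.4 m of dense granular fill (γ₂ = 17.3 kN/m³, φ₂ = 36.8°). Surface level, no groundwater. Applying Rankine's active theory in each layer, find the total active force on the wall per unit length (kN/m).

K_a1 = tan²(45°−35.2°/2) = 0.2687; K_a2 = tan²(45°−36.8°/2) = 0.2508.
Layer 1: σ at base = K_a1 γ₁ h₁ = 13.78 kPa; P₁ = ½×13.78×3.0 = 20.68.
Layer 2: σ_v at top = γ₁h₁ = 51.30; σ_h top = K_a2×51.30 = 12.86; σ_h base = K_a2×(51.30+17.3×3.4) = 27.61.
P₂ = ½(12.86+27.61)×3.4 = 68.81. Total P_a = 20.68+68.81 = 89.49 kN/m.

89.5 kN/m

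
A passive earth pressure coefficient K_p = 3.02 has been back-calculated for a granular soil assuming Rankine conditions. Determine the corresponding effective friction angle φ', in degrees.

30.2°

K_p = (1+sin φ)/(1−sin φ) ⇒ sin φ = (K_p − 1)/(K_p + 1) = 0.5025.
φ = arcsin(0.5025) = 30.16°.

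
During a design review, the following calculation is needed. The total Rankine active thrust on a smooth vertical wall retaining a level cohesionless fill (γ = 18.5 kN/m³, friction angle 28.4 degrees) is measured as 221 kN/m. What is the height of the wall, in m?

8.20 m

K_a = 0.3554. P_a = ½ K_a γ H² ⇒ H = √(2P_a/(K_a γ)).
H = √(2×221/(0.3554×18.5)) = 8.200 m.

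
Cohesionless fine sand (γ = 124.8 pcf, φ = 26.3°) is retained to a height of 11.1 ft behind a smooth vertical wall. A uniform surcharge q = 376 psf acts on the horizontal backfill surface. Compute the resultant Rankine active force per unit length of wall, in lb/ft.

K_a = tan²(45° − φ/2) = 0.3859.
Soil triangle: ½ K_a γ H² = 0.5×0.3859×124.8×11.1² = 2967 lb/ft.
Surcharge rectangle: K_a q H = 0.3859×376×11.1 = 1611 lb/ft.
Total = 2967 + 1611 = 4578 lb/ft.

4580 lb/ft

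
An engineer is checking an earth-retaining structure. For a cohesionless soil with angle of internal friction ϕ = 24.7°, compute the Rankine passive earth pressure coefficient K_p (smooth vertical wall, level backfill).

K_p = (1 + sin φ)/(1 − sin φ) = tan²(45° + 24.7°/2) = 2.436.

2.44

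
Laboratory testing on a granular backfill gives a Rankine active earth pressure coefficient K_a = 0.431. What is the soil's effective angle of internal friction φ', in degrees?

23.4°

K_a = tan²(45° − φ/2) ⇒ 45° − φ/2 = arctan(√0.431) = 33.29°.
φ = 2(45° − 33.29°) = 23.43°.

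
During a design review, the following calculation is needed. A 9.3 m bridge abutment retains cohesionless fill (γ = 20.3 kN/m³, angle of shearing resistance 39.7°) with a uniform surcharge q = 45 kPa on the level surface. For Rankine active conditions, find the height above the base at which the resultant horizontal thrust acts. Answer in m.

K_a = 0.2204.
Triangular part P₁ = ½K_aγH² = 193.5 at H/3 = 3.100 m; rectangular part P₂ = K_a q H = 92.25 at H/2 = 4.650 m.
ȳ = (P₁·3.100 + P₂·4.650)/(P₁+P₂) = 3.600 m.

3.60 m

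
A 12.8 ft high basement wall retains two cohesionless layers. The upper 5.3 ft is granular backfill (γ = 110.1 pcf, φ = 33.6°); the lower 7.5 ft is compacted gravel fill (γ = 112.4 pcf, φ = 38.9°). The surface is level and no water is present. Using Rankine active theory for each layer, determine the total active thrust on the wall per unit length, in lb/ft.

2170 lb/ft

K_a1 = tan²(45°−33.6°/2) = 0.2875; K_a2 = tan²(45°−38.9°/2) = 0.2285.
Layer 1: σ at base = K_a1 γ₁ h₁ = 167.8 psf; P₁ = ½×167.8×5.3 = 444.6.
Layer 2: σ_v at top = γ₁h₁ = 583.5; σ_h top = K_a2×583.5 = 133.4; σ_h base = K_a2×(583.5+112.4×7.5) = 326.0.
P₂ = ½(133.4+326.0)×7.5 = 1723. Total P_a = 444.6+1723 = 2167 lb/ft.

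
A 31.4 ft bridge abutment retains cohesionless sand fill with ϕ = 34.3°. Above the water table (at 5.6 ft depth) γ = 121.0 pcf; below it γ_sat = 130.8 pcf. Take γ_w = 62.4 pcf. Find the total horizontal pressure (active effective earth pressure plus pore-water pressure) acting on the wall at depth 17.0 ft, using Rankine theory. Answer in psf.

1120 psf

K_a = (1 − sin φ)/(1 + sin φ) = 0.2792.
γ' = 130.8 − 62.4 = 68.40 pcf.
Effective vertical stress at 17.0 ft: σ'_v = 121.0×5.6 + 68.40×11.4 = 1457 psf.
σ'_h = K_a σ'_v = 0.2792 × 1457 = 406.8 psf; u = γ_w × 11.4 = 711.4 psf.
Total σ_h = 406.8 + 711.4 = 1118 psf.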